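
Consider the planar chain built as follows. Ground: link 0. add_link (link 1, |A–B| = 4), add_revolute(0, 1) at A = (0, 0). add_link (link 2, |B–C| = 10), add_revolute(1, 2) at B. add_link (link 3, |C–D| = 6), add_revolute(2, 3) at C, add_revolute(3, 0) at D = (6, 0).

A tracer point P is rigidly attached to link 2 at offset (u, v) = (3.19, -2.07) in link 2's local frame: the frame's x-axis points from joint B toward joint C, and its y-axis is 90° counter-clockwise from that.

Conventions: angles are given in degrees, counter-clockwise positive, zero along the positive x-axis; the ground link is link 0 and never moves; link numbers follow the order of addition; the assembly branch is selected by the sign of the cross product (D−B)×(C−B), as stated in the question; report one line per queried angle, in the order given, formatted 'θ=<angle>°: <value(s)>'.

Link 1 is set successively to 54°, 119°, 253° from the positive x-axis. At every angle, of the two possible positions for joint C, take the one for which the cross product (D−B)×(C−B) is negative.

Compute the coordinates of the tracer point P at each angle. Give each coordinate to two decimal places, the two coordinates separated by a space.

A=(0,0), D=(6.00,0)
θ=54°: B = A + 4.00·(cos54°, sin54°) = (2.3511, 3.2361)
θ=54°: |BD| = 4.8771
θ=54°: circle(B,10.00) ∩ circle(D,6.00): a=8.9998, h=4.3593
θ=54°:   candidates: C₊=(11.9769,0.5260) cross=21.261; C₋=(6.1919,-5.9969) cross=-21.261
θ=54°:   branch - wants cross < 0 → take C=(6.1919,-5.9969) (cross=-21.261)
θ=54°: ex = (C−B)/|BC| = (0.3841,-0.9233); ey = (0.9233,0.3841)
θ=54°: P = B + 3.19·ex + -2.07·ey = (1.6651,-0.5043)
θ=119°: B = A + 4.00·(cos119°, sin119°) = (-1.9392, 3.4985)
θ=119°: |BD| = 8.6759
θ=119°: circle(B,10.00) ∩ circle(D,6.00): a=8.0263, h=5.9647
θ=119°:   candidates: C₊=(7.8108,5.7202) cross=51.749; C₋=(3.0004,-5.1964) cross=-51.749
θ=119°:   branch - wants cross < 0 → take C=(3.0004,-5.1964) (cross=-51.749)
θ=119°: ex = (C−B)/|BC| = (0.4940,-0.8695); ey = (0.8695,0.4940)
θ=119°: P = B + 3.19·ex + -2.07·ey = (-2.1633,-0.2977)
θ=253°: B = A + 4.00·(cos253°, sin253°) = (-1.1695, -3.8252)
θ=253°: |BD| = 8.1261
θ=253°: circle(B,10.00) ∩ circle(D,6.00): a=8.0010, h=5.9987
θ=253°:   candidates: C₊=(3.0658,5.2336) cross=48.746; C₋=(8.7134,-5.3514) cross=-48.746
θ=253°:   branch - wants cross < 0 → take C=(8.7134,-5.3514) (cross=-48.746)
θ=253°: ex = (C−B)/|BC| = (0.9883,-0.1526); ey = (0.1526,0.9883)
θ=253°: P = B + 3.19·ex + -2.07·ey = (1.6672,-6.3578)

θ=54°: 1.67 -0.50
θ=119°: -2.16 -0.30
θ=253°: 1.67 -6.36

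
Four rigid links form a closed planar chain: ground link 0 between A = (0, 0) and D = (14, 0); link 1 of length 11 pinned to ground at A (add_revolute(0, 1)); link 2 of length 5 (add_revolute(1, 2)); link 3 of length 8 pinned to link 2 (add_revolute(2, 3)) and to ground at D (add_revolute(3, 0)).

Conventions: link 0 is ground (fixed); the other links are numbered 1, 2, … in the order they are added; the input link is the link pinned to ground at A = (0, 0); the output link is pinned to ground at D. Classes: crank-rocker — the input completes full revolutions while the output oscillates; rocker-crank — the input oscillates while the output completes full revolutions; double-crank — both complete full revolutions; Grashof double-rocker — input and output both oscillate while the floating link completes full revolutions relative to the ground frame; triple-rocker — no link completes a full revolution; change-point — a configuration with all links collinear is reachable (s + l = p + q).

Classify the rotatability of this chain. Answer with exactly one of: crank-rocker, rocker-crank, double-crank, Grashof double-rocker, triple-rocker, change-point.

lengths: ground=14, input=11, coupler=5, output=8
sorted: s=5 (shortest), l=14 (longest), p+q=19
s + l = 19 vs p + q = 19
s + l = p + q → change-point (collinear configuration reachable)

change-point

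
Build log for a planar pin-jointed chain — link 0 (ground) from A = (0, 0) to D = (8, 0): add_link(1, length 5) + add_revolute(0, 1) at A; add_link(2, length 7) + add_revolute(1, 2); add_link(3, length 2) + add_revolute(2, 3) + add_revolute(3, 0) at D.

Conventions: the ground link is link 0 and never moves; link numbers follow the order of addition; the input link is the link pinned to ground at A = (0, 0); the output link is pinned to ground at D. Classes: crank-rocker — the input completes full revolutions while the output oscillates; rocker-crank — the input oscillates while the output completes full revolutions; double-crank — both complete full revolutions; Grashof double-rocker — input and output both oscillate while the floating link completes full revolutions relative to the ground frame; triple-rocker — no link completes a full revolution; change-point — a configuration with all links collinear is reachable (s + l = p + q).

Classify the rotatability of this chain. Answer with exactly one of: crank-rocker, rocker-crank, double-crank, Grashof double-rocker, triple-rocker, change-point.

lengths: ground=8, input=5, coupler=7, output=2
sorted: s=2 (shortest), l=8 (longest), p+q=12
s + l = 10 vs p + q = 12
s + l < p + q (Grashof) with shortest = output link → rocker-crank

rocker-crank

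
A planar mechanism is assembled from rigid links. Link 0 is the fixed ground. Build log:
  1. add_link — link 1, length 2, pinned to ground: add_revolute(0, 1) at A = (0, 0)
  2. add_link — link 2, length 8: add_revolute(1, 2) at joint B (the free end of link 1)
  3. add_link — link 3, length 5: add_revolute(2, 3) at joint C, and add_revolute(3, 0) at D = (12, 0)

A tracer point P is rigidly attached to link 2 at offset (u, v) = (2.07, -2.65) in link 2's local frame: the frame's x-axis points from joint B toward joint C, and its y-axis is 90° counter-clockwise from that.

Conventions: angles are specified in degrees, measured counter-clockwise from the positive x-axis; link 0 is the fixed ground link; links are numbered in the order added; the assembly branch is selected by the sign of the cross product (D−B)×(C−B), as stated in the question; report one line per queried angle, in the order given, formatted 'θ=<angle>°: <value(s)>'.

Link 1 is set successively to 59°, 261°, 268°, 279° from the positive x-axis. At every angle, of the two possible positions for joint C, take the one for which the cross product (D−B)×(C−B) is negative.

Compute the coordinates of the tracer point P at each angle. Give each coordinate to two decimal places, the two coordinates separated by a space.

A=(0,0), D=(12.00,0)
θ=59°: B = A + 2.00·(cos59°, sin59°) = (1.0301, 1.7143)
θ=59°: |BD| = 11.1031
θ=59°: circle(B,8.00) ∩ circle(D,5.00): a=7.3078, h=3.2551
θ=59°:   candidates: C₊=(8.7528,3.8021) cross=36.142; C₋=(7.7476,-2.6301) cross=-36.142
θ=59°:   branch - wants cross < 0 → take C=(7.7476,-2.6301) (cross=-36.142)
θ=59°: ex = (C−B)/|BC| = (0.8397,-0.5431); ey = (0.5431,0.8397)
θ=59°: P = B + 2.07·ex + -2.65·ey = (1.3291,-1.6350)
θ=261°: B = A + 2.00·(cos261°, sin261°) = (-0.3129, -1.9754)
θ=261°: |BD| = 12.4703
θ=261°: circle(B,8.00) ∩ circle(D,5.00): a=7.7989, h=1.7826
θ=261°:   candidates: C₊=(7.1052,1.0201) cross=22.229; C₋=(7.6699,-2.5001) cross=-22.229
θ=261°:   branch - wants cross < 0 → take C=(7.6699,-2.5001) (cross=-22.229)
θ=261°: ex = (C−B)/|BC| = (0.9978,-0.0656); ey = (0.0656,0.9978)
θ=261°: P = B + 2.07·ex + -2.65·ey = (1.5789,-4.7554)
θ=268°: B = A + 2.00·(cos268°, sin268°) = (-0.0698, -1.9988)
θ=268°: |BD| = 12.2342
θ=268°: circle(B,8.00) ∩ circle(D,5.00): a=7.7110, h=2.1309
θ=268°:   candidates: C₊=(7.1894,1.3633) cross=26.070; C₋=(7.8857,-2.8412) cross=-26.070
θ=268°:   branch - wants cross < 0 → take C=(7.8857,-2.8412) (cross=-26.070)
θ=268°: ex = (C−B)/|BC| = (0.9944,-0.1053); ey = (0.1053,0.9944)
θ=268°: P = B + 2.07·ex + -2.65·ey = (1.7096,-4.8520)
θ=279°: B = A + 2.00·(cos279°, sin279°) = (0.3129, -1.9754)
θ=279°: |BD| = 11.8529
θ=279°: circle(B,8.00) ∩ circle(D,5.00): a=7.5716, h=2.5828
θ=279°:   candidates: C₊=(7.3482,1.8331) cross=30.613; C₋=(8.2090,-3.2601) cross=-30.613
θ=279°:   branch - wants cross < 0 → take C=(8.2090,-3.2601) (cross=-30.613)
θ=279°: ex = (C−B)/|BC| = (0.9870,-0.1606); ey = (0.1606,0.9870)
θ=279°: P = B + 2.07·ex + -2.65·ey = (1.9304,-4.9234)

θ=59°: 1.33 -1.63
θ=261°: 1.58 -4.76
θ=268°: 1.71 -4.85
θ=279°: 1.93 -4.92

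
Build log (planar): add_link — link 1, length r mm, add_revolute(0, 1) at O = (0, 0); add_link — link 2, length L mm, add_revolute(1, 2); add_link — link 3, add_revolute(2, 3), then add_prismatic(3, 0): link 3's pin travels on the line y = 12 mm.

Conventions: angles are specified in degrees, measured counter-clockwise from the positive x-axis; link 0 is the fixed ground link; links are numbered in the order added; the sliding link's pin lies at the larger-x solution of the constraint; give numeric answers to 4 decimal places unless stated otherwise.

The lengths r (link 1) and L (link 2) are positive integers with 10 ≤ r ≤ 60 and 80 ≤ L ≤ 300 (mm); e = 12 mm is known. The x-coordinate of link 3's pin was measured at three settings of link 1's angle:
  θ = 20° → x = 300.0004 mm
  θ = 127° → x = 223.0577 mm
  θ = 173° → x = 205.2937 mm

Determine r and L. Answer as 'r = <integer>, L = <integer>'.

constraint per measurement: (x − r cos θ)² + (r sin θ − e)² = L²
subtracting the θ₁ and θ₂ equations cancels the r² and L² terms:
r = (x₁² − x₂²) / (2[(x₁cos θ₁ + e sin θ₁) − (x₂cos θ₂ + e sin θ₂)]) = 49.0000 → r = 49
L² = (x₁ − r cos θ₁)² + (r sin θ₁ − e)² = 64516.0244 → L = 254.0000 → L = 254
check at θ₃=173°: x = 205.2937 (printed 205.2937) ✓

r = 49, L = 254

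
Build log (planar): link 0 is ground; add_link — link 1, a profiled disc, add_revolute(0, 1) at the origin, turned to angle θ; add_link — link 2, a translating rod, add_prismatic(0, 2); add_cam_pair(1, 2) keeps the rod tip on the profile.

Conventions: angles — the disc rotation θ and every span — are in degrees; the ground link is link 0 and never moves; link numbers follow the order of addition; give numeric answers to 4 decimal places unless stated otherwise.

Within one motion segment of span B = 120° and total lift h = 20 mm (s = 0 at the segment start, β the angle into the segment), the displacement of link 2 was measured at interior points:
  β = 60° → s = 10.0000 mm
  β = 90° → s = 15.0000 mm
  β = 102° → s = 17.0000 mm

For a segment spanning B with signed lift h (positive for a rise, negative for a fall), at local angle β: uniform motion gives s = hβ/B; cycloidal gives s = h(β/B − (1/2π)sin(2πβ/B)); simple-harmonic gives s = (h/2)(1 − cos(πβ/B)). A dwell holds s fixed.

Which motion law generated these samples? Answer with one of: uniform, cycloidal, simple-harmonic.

candidates at β/B = r: uniform s = h·r (linear in β); cycloidal s = h·(r − sin(2πr)/(2π)); simple-harmonic s = (h/2)(1 − cos(πr))
β=60°: printed 10.0000 | uniform 10.0000, cycloidal 10.0000, simple-harmonic 10.0000
β=90°: printed 15.0000 | uniform 15.0000, cycloidal 18.1831, simple-harmonic 17.0711
β=102°: printed 17.0000 | uniform 17.0000, cycloidal 19.5752, simple-harmonic 18.9101
only one law matches every sample → uniform

uniform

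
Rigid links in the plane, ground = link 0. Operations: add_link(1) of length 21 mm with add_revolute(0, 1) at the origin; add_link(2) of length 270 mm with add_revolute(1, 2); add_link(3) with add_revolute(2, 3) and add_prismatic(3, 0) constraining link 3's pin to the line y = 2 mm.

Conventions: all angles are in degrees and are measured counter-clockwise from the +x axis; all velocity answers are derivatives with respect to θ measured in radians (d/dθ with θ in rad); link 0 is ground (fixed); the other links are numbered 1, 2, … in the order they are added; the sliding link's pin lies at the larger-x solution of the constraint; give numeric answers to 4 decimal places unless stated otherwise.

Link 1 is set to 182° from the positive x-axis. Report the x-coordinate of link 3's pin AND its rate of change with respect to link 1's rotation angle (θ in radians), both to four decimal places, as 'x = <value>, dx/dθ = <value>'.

geometry: r = 21 mm, L = 270 mm, e = 2 mm
crank pin P = (r cos θ, r sin θ) = (-20.987207, -0.732889)
h = r sin θ − e = -0.732889 − 2 = -2.732889
x = r cos θ + √(L² − h²) = -20.987207 + 269.986169 = 248.998961
dx/dθ = −r sin θ − h·r cos θ/√(L² − h²) (θ in radians; h = -2.732889) = 0.520450

x = 248.9990, dx/dθ = 0.5204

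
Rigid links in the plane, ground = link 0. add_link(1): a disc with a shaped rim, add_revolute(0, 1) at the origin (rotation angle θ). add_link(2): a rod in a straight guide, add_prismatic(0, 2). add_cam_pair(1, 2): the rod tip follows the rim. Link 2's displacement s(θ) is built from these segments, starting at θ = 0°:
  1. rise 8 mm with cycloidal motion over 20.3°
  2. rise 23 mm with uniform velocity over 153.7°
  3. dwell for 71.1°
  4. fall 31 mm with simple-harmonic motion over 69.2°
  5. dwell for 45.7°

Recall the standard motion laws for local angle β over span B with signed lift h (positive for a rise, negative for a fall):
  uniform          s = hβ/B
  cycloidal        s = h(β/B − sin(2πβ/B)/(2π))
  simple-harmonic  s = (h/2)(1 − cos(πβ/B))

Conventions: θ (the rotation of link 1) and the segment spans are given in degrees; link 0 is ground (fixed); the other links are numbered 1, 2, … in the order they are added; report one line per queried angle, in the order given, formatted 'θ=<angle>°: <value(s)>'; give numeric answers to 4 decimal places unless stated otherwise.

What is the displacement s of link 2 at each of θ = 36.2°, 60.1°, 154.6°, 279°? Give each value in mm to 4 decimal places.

segment 1 (0° to 20.3°, cycloidal, h = 8) is passed completely: s = 0.0000 + (8) = 8.0000
θ = 36.2° falls in segment 2 (20.3° to 174°, uniform, h = 23): β = 36.2 − 20.3 = 15.9°, B = 153.7°; Δs = 23·15.9/153.7 = 2.3793; s = 8.0000 + 2.3793 = 10.3793
θ = 60.1° falls in segment 2 (20.3° to 174°, uniform, h = 23): β = 60.1 − 20.3 = 39.8°, B = 153.7°; Δs = 23·39.8/153.7 = 5.9558; s = 8.0000 + 5.9558 = 13.9558
θ = 154.6° falls in segment 2 (20.3° to 174°, uniform, h = 23): β = 154.6 − 20.3 = 134.3°, B = 153.7°; Δs = 23·134.3/153.7 = 20.0969; s = 8.0000 + 20.0969 = 28.0969
segment 2 (20.3° to 174°, uniform, h = 23) is passed completely: s = 8.0000 + (23) = 31.0000
segment 3 (174° to 245.1°, dwell): s unchanged at 31.0000
θ = 279° falls in segment 4 (245.1° to 314.3°, simple-harmonic, h = -31): β = 279 − 245.1 = 33.9°, B = 69.2°; Δs = -31/2·(1 − cos(π·0.4899)) = -15.0075; s = 31.0000 − 15.0075 = 15.9925

θ=36.2°: 10.3793
θ=60.1°: 13.9558
θ=154.6°: 28.0969
θ=279°: 15.9925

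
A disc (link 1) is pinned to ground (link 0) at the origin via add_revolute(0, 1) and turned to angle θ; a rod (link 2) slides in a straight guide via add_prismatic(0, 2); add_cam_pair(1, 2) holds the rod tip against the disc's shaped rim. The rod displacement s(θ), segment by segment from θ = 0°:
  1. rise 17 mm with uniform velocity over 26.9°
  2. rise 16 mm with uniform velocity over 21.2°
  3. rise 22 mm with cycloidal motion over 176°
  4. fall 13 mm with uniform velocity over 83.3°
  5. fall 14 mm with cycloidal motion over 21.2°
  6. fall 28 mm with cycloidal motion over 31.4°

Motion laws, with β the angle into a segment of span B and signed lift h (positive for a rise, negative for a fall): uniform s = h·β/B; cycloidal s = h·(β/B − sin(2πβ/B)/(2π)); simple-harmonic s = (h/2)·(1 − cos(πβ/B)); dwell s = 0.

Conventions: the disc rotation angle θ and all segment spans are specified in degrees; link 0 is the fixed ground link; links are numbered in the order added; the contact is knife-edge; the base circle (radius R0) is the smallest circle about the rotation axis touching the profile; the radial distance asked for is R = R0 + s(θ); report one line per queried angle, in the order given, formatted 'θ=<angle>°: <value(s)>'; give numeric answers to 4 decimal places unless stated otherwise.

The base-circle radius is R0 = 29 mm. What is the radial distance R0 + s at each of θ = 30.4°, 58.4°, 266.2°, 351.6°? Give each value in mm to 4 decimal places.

segment 1 (0° to 26.9°, uniform, h = 17) is passed completely: s = 0.0000 + (17) = 17.0000
θ = 30.4° falls in segment 2 (26.9° to 48.1°, uniform, h = 16): β = 30.4 − 26.9 = 3.5°, B = 21.2°; Δs = 16·3.5/21.2 = 2.6415; s = 17.0000 + 2.6415 = 19.6415
segment 2 (26.9° to 48.1°, uniform, h = 16) is passed completely: s = 17.0000 + (16) = 33.0000
θ = 58.4° falls in segment 3 (48.1° to 224.1°, cycloidal, h = 22): β = 58.4 − 48.1 = 10.3°, B = 176°; Δs = 22·(0.0585 − sin(2π·0.0585)/(2π)) = 0.0288; s = 33.0000 + 0.0288 = 33.0288
segment 3 (48.1° to 224.1°, cycloidal, h = 22) is passed completely: s = 33.0000 + (22) = 55.0000
θ = 266.2° falls in segment 4 (224.1° to 307.4°, uniform, h = -13): β = 266.2 − 224.1 = 42.1°, B = 83.3°; Δs = -13·42.1/83.3 = -6.5702; s = 55.0000 − 6.5702 = 48.4298
segment 4 (224.1° to 307.4°, uniform, h = -13) is passed completely: s = 55.0000 + (-13) = 42.0000
segment 5 (307.4° to 328.6°, cycloidal, h = -14) is passed completely: s = 42.0000 + (-14) = 28.0000
θ = 351.6° falls in segment 6 (328.6° to 360°, cycloidal, h = -28): β = 351.6 − 328.6 = 23°, B = 31.4°; Δs = -28·(0.7325 − sin(2π·0.7325)/(2π)) = -24.9389; s = 28.0000 − 24.9389 = 3.0611
θ=30.4°: R = R0 + s = 29 + 19.6415 = 48.6415
θ=58.4°: R = R0 + s = 29 + 33.0288 = 62.0288
θ=266.2°: R = R0 + s = 29 + 48.4298 = 77.4298
θ=351.6°: R = R0 + s = 29 + 3.0611 = 32.0611

θ=30.4°: 48.6415
θ=58.4°: 62.0288
θ=266.2°: 77.4298
θ=351.6°: 32.0611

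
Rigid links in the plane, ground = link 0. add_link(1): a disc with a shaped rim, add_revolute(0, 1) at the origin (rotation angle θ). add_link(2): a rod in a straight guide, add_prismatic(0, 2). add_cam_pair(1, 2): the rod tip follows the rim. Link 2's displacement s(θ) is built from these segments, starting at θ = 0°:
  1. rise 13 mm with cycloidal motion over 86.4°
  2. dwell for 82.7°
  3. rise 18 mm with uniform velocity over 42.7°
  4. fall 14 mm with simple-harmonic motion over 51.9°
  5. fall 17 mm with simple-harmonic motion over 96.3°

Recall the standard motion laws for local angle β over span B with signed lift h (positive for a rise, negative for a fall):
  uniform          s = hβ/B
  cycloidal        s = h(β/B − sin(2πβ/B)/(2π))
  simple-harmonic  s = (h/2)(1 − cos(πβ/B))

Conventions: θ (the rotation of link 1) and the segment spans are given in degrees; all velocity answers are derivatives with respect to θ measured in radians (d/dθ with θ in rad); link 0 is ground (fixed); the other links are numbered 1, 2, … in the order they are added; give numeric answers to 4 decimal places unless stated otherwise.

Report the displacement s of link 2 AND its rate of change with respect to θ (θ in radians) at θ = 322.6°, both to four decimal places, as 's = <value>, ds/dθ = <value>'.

segment 1 (0° to 86.4°, cycloidal, h = 13) is passed completely: s = 0.0000 + (13) = 13.0000
segment 2 (86.4° to 169.1°, dwell): s unchanged at 13.0000
segment 3 (169.1° to 211.8°, uniform, h = 18) is passed completely: s = 13.0000 + (18) = 31.0000
segment 4 (211.8° to 263.7°, simple-harmonic, h = -14) is passed completely: s = 31.0000 + (-14) = 17.0000
θ = 322.6° falls in segment 5 (263.7° to 360°, simple-harmonic, h = -17): β = 322.6 − 263.7 = 58.9°, B = 96.3°; Δs = -17/2·(1 − cos(π·0.6116)) = -11.4202; s = 17.0000 − 11.4202 = 5.5798
velocity in seg [263.7°–360°] (simple-harmonic), θ in radians: β = 58.9° = 1.0280 rad, B = 96.3° = 1.6808 rad; ds/dθ = (πh/(2B)) sin(πβ/B) = (π·(-17)/(2·1.6808)) sin(π·0.6116) = -14.920812 mm/rad

s = 5.5798, ds/dθ = -14.9208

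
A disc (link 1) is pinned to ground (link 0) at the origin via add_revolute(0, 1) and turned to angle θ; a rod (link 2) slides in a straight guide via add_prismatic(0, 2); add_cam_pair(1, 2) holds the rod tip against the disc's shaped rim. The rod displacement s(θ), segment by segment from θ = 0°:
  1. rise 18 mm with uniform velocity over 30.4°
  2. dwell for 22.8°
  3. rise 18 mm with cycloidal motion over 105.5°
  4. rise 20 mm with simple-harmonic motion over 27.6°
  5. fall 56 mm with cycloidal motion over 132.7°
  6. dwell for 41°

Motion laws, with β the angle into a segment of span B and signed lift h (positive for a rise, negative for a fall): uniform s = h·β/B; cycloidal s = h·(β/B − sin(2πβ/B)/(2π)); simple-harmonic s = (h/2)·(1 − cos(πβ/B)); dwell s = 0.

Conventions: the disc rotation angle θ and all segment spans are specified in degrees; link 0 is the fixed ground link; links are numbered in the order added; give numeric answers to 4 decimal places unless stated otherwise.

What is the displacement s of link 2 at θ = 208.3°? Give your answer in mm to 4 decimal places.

segment 1 (0° to 30.4°, uniform, h = 18) is passed completely: s = 0.0000 + (18) = 18.0000
segment 2 (30.4° to 53.2°, dwell): s unchanged at 18.0000
segment 3 (53.2° to 158.7°, cycloidal, h = 18) is passed completely: s = 18.0000 + (18) = 36.0000
segment 4 (158.7° to 186.3°, simple-harmonic, h = 20) is passed completely: s = 36.0000 + (20) = 56.0000
θ = 208.3° falls in segment 5 (186.3° to 319°, cycloidal, h = -56): β = 208.3 − 186.3 = 22°, B = 132.7°; Δs = -56·(0.1658 − sin(2π·0.1658)/(2π)) = -1.5902; s = 56.0000 − 1.5902 = 54.4098

54.4098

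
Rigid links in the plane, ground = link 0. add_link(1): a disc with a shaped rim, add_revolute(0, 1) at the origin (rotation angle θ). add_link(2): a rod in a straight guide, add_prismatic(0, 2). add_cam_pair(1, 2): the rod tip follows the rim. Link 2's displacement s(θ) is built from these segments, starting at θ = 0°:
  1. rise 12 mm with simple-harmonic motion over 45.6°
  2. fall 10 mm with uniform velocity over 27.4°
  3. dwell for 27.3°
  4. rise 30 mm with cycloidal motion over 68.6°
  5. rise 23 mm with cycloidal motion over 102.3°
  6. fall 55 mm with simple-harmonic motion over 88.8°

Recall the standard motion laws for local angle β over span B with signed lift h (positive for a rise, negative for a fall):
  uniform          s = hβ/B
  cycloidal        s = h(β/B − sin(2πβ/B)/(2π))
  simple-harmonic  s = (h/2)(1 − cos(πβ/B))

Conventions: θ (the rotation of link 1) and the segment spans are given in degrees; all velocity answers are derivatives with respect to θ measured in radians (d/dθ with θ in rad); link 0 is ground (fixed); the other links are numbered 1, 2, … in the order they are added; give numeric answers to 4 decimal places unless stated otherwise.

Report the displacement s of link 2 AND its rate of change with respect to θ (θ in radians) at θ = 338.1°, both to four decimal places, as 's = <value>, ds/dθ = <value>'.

segment 1 (0° to 45.6°, simple-harmonic, h = 12) is passed completely: s = 0.0000 + (12) = 12.0000
segment 2 (45.6° to 73°, uniform, h = -10) is passed completely: s = 12.0000 + (-10) = 2.0000
segment 3 (73° to 100.3°, dwell): s unchanged at 2.0000
segment 4 (100.3° to 168.9°, cycloidal, h = 30) is passed completely: s = 2.0000 + (30) = 32.0000
segment 5 (168.9° to 271.2°, cycloidal, h = 23) is passed completely: s = 32.0000 + (23) = 55.0000
θ = 338.1° falls in segment 6 (271.2° to 360°, simple-harmonic, h = -55): β = 338.1 − 271.2 = 66.9°, B = 88.8°; Δs = -55/2·(1 − cos(π·0.7534)) = -47.1507; s = 55.0000 − 47.1507 = 7.8493
velocity in seg [271.2°–360°] (simple-harmonic), θ in radians: β = 66.9° = 1.1676 rad, B = 88.8° = 1.5499 rad; ds/dθ = (πh/(2B)) sin(πβ/B) = (π·(-55)/(2·1.5499)) sin(π·0.7534) = -38.995867 mm/rad

s = 7.8493, ds/dθ = -38.9959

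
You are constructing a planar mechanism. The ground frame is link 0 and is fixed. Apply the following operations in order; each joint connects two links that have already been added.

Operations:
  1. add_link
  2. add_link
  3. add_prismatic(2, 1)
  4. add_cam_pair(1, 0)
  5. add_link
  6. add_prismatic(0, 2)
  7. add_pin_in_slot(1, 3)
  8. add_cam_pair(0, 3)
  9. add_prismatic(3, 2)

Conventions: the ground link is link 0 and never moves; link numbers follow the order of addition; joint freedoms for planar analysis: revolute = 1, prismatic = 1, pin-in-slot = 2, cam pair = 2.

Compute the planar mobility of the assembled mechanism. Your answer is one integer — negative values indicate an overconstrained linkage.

link 0 = ground. State L|J1|J2 = 1|0|0
+link1  2|0|0
+link2  3|0|0
P(2,1) f=1→J1  3|1|0
C(1,0) f=2→J2  3|1|1
+link3  4|1|1
P(0,2) f=1→J1  4|2|1
PS(1,3) f=2→J2  4|2|2
C(0,3) f=2→J2  4|2|3
P(3,2) f=1→J1  4|3|3
M = 3(4−1)−2·3−3 = 9−6−3 = 0

M = 0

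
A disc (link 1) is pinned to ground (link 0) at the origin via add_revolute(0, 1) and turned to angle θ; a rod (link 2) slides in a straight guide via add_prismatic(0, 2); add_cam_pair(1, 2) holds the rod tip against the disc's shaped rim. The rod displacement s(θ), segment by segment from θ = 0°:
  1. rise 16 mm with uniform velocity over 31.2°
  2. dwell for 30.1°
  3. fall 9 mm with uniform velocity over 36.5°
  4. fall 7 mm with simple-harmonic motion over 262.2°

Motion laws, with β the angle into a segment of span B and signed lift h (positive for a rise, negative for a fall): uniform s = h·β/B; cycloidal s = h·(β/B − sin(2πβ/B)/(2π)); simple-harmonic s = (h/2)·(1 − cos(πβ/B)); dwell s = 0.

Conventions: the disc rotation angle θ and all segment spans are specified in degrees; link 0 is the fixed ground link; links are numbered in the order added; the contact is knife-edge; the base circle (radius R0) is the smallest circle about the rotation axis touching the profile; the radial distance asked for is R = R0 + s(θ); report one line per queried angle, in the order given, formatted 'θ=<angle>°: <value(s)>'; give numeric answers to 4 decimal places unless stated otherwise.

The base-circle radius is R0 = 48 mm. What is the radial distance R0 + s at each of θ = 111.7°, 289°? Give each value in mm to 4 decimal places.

segment 1 (0° to 31.2°, uniform, h = 16) is passed completely: s = 0.0000 + (16) = 16.0000
segment 2 (31.2° to 61.3°, dwell): s unchanged at 16.0000
segment 3 (61.3° to 97.8°, uniform, h = -9) is passed completely: s = 16.0000 + (-9) = 7.0000
θ = 111.7° falls in segment 4 (97.8° to 360°, simple-harmonic, h = -7): β = 111.7 − 97.8 = 13.9°, B = 262.2°; Δs = -7/2·(1 − cos(π·0.0530)) = -0.0484; s = 7.0000 − 0.0484 = 6.9516
θ = 289° falls in segment 4 (97.8° to 360°, simple-harmonic, h = -7): β = 289 − 97.8 = 191.2°, B = 262.2°; Δs = -7/2·(1 − cos(π·0.7292)) = -5.8081; s = 7.0000 − 5.8081 = 1.1919
θ=111.7°: R = R0 + s = 48 + 6.9516 = 54.9516
θ=289°: R = R0 + s = 48 + 1.1919 = 49.1919

θ=111.7°: 54.9516
θ=289°: 49.1919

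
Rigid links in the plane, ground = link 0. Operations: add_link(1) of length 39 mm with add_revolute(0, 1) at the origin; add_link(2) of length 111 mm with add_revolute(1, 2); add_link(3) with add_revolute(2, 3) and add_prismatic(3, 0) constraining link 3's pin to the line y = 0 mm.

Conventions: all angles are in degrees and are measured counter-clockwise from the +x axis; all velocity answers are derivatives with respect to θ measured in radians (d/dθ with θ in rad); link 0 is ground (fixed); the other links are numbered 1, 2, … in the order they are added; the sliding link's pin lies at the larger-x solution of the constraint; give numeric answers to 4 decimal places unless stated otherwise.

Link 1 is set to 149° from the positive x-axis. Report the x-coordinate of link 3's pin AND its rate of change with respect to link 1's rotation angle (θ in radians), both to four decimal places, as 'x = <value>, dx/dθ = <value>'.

geometry: r = 39 mm, L = 111 mm, e = 0 mm
crank pin P = (r cos θ, r sin θ) = (-33.429525, 20.086485)
h = r sin θ − e = 20.086485 − 0 = 20.086485
x = r cos θ + √(L² − h²) = -33.429525 + 109.167455 = 75.737930
dx/dθ = −r sin θ − h·r cos θ/√(L² − h²) (θ in radians; h = 20.086485) = -13.935552

x = 75.7379, dx/dθ = -13.9356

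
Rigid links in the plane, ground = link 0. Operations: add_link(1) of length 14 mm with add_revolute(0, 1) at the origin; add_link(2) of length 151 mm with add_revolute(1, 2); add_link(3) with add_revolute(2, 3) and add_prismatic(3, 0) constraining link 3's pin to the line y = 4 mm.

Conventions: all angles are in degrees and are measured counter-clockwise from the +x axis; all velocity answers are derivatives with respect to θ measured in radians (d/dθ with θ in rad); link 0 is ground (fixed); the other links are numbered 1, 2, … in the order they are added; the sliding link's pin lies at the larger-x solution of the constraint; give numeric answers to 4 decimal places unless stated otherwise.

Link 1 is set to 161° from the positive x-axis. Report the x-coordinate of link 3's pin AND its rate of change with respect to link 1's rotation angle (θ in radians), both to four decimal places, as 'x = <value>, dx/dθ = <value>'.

geometry: r = 14 mm, L = 151 mm, e = 4 mm
crank pin P = (r cos θ, r sin θ) = (-13.237260, 4.557954)
h = r sin θ − e = 4.557954 − 4 = 0.557954
x = r cos θ + √(L² − h²) = -13.237260 + 150.998969 = 137.761709
dx/dθ = −r sin θ − h·r cos θ/√(L² − h²) (θ in radians; h = 0.557954) = -4.509041

x = 137.7617, dx/dθ = -4.5090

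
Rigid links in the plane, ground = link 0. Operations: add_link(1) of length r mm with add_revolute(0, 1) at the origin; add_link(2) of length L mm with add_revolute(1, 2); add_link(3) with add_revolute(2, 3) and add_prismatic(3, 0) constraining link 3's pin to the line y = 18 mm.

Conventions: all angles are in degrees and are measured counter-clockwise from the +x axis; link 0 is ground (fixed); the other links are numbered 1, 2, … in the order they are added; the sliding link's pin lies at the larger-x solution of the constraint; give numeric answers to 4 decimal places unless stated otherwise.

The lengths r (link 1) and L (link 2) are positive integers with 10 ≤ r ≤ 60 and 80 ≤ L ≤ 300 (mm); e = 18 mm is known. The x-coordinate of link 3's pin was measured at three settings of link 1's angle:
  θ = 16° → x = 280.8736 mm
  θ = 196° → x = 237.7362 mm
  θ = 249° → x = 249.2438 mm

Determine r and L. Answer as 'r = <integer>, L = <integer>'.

constraint per measurement: (x − r cos θ)² + (r sin θ − e)² = L²
subtracting the θ₁ and θ₂ equations cancels the r² and L² terms:
r = (x₁² − x₂²) / (2[(x₁cos θ₁ + e sin θ₁) − (x₂cos θ₂ + e sin θ₂)]) = 22.0000 → r = 22
L² = (x₁ − r cos θ₁)² + (r sin θ₁ − e)² = 67599.9809 → L = 260.0000 → L = 260
check at θ₃=249°: x = 249.2438 (printed 249.2438) ✓

r = 22, L = 260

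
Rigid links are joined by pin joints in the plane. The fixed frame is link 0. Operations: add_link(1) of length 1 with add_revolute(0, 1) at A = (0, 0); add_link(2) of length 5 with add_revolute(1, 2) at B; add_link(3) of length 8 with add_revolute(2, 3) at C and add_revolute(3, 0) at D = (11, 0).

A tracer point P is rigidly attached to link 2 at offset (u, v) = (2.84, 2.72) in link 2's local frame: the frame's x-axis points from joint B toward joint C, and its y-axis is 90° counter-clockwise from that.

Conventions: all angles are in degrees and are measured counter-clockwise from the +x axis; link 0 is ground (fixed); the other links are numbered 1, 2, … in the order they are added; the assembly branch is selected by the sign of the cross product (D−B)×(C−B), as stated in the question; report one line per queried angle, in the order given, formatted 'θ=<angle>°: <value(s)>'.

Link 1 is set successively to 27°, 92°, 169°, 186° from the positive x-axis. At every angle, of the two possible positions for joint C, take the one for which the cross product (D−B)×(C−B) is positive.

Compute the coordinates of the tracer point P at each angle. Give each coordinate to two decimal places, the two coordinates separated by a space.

A=(0,0), D=(11.00,0)
θ=27°: B = A + 1.00·(cos27°, sin27°) = (0.8910, 0.4540)
θ=27°: |BD| = 10.1192
θ=27°: circle(B,5.00) ∩ circle(D,8.00): a=3.1326, h=3.8971
θ=27°:   candidates: C₊=(4.1952,4.2066) cross=39.435; C₋=(3.8456,-3.5797) cross=-39.435
θ=27°:   branch + wants cross > 0 → take C=(4.1952,4.2066) (cross=39.435)
θ=27°: ex = (C−B)/|BC| = (0.6608,0.7505); ey = (-0.7505,0.6608)
θ=27°: P = B + 2.84·ex + 2.72·ey = (0.7264,4.3830)
θ=92°: B = A + 1.00·(cos92°, sin92°) = (-0.0349, 0.9994)
θ=92°: |BD| = 11.0801
θ=92°: circle(B,5.00) ∩ circle(D,8.00): a=3.7801, h=3.2727
θ=92°:   candidates: C₊=(4.0250,3.9178) cross=36.262; C₋=(3.4346,-2.6010) cross=-36.262
θ=92°:   branch + wants cross > 0 → take C=(4.0250,3.9178) (cross=36.262)
θ=92°: ex = (C−B)/|BC| = (0.8120,0.5837); ey = (-0.5837,0.8120)
θ=92°: P = B + 2.84·ex + 2.72·ey = (0.6835,4.8656)
θ=169°: B = A + 1.00·(cos169°, sin169°) = (-0.9816, 0.1908)
θ=169°: |BD| = 11.9831
θ=169°: circle(B,5.00) ∩ circle(D,8.00): a=4.3643, h=2.4399
θ=169°:   candidates: C₊=(3.4210,2.5609) cross=29.237; C₋=(3.3433,-2.3183) cross=-29.237
θ=169°:   branch + wants cross > 0 → take C=(3.4210,2.5609) (cross=29.237)
θ=169°: ex = (C−B)/|BC| = (0.8805,0.4740); ey = (-0.4740,0.8805)
θ=169°: P = B + 2.84·ex + 2.72·ey = (0.2297,3.9320)
θ=186°: B = A + 1.00·(cos186°, sin186°) = (-0.9945, -0.1045)
θ=186°: |BD| = 11.9950
θ=186°: circle(B,5.00) ∩ circle(D,8.00): a=4.3718, h=2.4264
θ=186°:   candidates: C₊=(3.3560,2.3599) cross=29.104; C₋=(3.3983,-2.4927) cross=-29.104
θ=186°:   branch + wants cross > 0 → take C=(3.3560,2.3599) (cross=29.104)
θ=186°: ex = (C−B)/|BC| = (0.8701,0.4929); ey = (-0.4929,0.8701)
θ=186°: P = B + 2.84·ex + 2.72·ey = (0.1359,3.6619)

θ=27°: 0.73 4.38
θ=92°: 0.68 4.87
θ=169°: 0.23 3.93
θ=186°: 0.14 3.66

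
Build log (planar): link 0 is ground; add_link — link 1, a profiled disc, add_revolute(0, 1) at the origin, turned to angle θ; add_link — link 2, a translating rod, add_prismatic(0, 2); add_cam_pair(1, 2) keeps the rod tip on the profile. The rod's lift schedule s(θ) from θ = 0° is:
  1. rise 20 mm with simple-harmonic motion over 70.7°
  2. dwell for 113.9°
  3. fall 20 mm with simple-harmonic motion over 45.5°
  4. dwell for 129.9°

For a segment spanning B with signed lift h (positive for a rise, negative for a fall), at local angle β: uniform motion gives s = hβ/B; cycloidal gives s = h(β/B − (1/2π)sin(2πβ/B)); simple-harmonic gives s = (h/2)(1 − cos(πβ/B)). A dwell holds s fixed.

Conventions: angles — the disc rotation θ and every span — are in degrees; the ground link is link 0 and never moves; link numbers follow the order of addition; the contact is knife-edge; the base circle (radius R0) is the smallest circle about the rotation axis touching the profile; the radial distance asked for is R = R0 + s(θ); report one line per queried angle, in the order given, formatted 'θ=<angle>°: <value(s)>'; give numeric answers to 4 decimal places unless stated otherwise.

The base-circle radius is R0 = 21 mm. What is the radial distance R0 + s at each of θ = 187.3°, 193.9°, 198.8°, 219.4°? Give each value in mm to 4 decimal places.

seg 1 [0°–70.7°] simple-harmonic, h=20: full span → s += 20 → s = 20.0000
seg 2 [70.7°–184.6°] dwell: s stays 20.0000
seg 3 [184.6°–230.1°] simple-harmonic, h=-20: θ=187.3° here. β=2.7, B=45.5. -20/2·(1 − cos(π·0.0593)) = -0.1733 → s = 19.8267
seg 3 [184.6°–230.1°] simple-harmonic, h=-20: θ=193.9° here. β=9.3, B=45.5. -20/2·(1 − cos(π·0.2044)) = -1.9918 → s = 18.0082
seg 3 [184.6°–230.1°] simple-harmonic, h=-20: θ=198.8° here. β=14.2, B=45.5. -20/2·(1 − cos(π·0.3121)) = -4.4335 → s = 15.5665
seg 3 [184.6°–230.1°] simple-harmonic, h=-20: θ=219.4° here. β=34.8, B=45.5. -20/2·(1 − cos(π·0.7648)) = -17.3928 → s = 2.6072
θ=187.3°: R = R0 + s = 21 + 19.8267 = 40.8267
θ=193.9°: R = R0 + s = 21 + 18.0082 = 39.0082
θ=198.8°: R = R0 + s = 21 + 15.5665 = 36.5665
θ=219.4°: R = R0 + s = 21 + 2.6072 = 23.6072

θ=187.3°: 40.8267
θ=193.9°: 39.0082
θ=198.8°: 36.5665
θ=219.4°: 23.6072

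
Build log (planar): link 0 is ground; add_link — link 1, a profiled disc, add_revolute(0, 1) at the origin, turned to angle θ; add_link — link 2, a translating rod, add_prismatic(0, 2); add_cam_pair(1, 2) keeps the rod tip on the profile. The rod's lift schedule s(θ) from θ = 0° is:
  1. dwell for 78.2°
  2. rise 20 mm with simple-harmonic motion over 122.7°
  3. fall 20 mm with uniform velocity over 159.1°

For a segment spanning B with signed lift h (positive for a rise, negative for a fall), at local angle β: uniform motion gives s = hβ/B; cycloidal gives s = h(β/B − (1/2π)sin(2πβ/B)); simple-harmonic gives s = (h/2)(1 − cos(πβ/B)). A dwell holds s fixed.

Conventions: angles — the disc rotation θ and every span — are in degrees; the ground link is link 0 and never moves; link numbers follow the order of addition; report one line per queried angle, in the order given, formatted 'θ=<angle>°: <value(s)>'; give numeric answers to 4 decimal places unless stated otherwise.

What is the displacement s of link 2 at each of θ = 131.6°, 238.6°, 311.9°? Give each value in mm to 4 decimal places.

seg 1 [0°–78.2°] dwell: s stays 0.0000
seg 2 [78.2°–200.9°] simple-harmonic, h=20: θ=131.6° here. β=53.4, B=122.7. 20/2·(1 − cos(π·0.4352)) = 7.9785 → s = 7.9785
seg 2 [78.2°–200.9°] simple-harmonic, h=20: full span → s += 20 → s = 20.0000
seg 3 [200.9°–360°] uniform, h=-20: θ=238.6° here. β=37.7, B=159.1. -20·37.7/159.1 = -4.7392 → s = 15.2608
seg 3 [200.9°–360°] uniform, h=-20: θ=311.9° here. β=111, B=159.1. -20·111/159.1 = -13.9535 → s = 6.0465

θ=131.6°: 7.9785
θ=238.6°: 15.2608
θ=311.9°: 6.0465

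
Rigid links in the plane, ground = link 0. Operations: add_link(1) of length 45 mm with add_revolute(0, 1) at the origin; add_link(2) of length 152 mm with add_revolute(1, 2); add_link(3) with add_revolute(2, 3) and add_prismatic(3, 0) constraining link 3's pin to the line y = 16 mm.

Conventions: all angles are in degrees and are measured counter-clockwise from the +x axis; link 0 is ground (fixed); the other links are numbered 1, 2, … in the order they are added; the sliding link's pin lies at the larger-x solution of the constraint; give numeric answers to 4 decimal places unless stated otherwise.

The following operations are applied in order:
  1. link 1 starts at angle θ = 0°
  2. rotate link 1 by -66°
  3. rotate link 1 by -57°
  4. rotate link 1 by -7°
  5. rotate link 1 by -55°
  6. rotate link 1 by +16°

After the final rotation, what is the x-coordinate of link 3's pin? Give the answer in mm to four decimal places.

geometry: r = 45 mm, L = 152 mm, e = 16 mm; θ starts at 0°
rotate link 1 by -66°: θ ← 0° -66° = -66°
rotate link 1 by -57°: θ ← -66° -57° = -123°
rotate link 1 by -7°: θ ← -123° -7° = -130°
rotate link 1 by -55°: θ ← -130° -55° = -185°
rotate link 1 by +16°: θ ← -185° +16° = -169°
crank pin P = (r cos θ, r sin θ) = (-44.173223, -8.586405)
h = r sin θ − e = -8.586405 − 16 = -24.586405
x = r cos θ + √(L² − h²) = -44.173223 + 149.998362 = 105.825139

105.8251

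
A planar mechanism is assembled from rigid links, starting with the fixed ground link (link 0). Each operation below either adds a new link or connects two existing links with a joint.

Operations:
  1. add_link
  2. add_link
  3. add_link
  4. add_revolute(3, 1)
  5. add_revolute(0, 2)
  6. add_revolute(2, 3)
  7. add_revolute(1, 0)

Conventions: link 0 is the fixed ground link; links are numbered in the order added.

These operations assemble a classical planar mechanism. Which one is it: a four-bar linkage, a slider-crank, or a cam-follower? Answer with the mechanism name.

links: 4 (incl. ground); joints: 4 revolute, 0 prismatic, 0 higher (cam) pair, forming one closed loop
4 links in a single 4R loop → four-bar linkage

four-bar linkage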